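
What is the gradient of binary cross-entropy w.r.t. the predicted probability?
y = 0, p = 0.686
∂L/∂p = 3.185

∂L/∂p = -y/p + (1-y)/(1-p) = 0 + 1/0.314 = 3.185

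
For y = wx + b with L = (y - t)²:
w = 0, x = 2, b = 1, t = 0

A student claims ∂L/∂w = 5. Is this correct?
Incorrect

y = (0)(2) + 1 = 1
∂L/∂y = 2(y - t) = 2(1 - 0) = 2
∂y/∂w = x = 2
∂L/∂w = 2 × 2 = 4

Claimed value: 5
Incorrect: The correct gradient is 4.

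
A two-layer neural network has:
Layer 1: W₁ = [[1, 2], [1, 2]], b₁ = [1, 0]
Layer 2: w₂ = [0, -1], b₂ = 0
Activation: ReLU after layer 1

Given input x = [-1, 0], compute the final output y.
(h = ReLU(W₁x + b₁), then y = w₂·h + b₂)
y = 0

Layer 1 pre-activation: z₁ = [0, -1]
After ReLU: h = [0, 0]
Layer 2 output: y = 0×0 + -1×0 + 0 = 0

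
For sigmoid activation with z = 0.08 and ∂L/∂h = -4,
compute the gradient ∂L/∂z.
∂L/∂z = -0.9984

σ(0.08) = 0.52
σ'(0.08) = σ(0.08)(1 - σ(0.08)) = 0.52 × 0.48 = 0.2496
∂L/∂z = ∂L/∂h · σ'(z) = -4 × 0.2496 = -0.9984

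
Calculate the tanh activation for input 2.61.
0.9892

tanh(2.61) = (e^(2.61) - e^(-2.61))/(e^(2.61) + e^(-2.61)) = 0.9892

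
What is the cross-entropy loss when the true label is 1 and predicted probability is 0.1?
L = 2.303

L = -1·log(0.1) - 0·log(0.9) = -log(0.1) = 2.303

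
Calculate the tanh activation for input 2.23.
0.9771

tanh(2.23) = (e^(2.23) - e^(-2.23))/(e^(2.23) + e^(-2.23)) = 0.9771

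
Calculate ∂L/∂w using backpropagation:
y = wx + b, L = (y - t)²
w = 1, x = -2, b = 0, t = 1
∂L/∂w = 12

y = wx + b = (1)(-2) + 0 = -2
∂L/∂y = 2(y - t) = 2(-2 - 1) = -6
∂y/∂w = x = -2
∂L/∂w = ∂L/∂y · ∂y/∂w = -6 × -2 = 12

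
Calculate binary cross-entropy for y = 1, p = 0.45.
L = 0.7985

L = -1·log(0.45) - 0·log(0.55) = -log(0.45) = 0.7985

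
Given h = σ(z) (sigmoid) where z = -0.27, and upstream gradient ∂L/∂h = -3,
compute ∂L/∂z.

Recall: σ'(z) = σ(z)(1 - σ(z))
∂L/∂z = -0.7365

σ(-0.27) = 0.4329
σ'(-0.27) = σ(-0.27)(1 - σ(-0.27)) = 0.4329 × 0.5671 = 0.2455
∂L/∂z = ∂L/∂h · σ'(z) = -3 × 0.2455 = -0.7365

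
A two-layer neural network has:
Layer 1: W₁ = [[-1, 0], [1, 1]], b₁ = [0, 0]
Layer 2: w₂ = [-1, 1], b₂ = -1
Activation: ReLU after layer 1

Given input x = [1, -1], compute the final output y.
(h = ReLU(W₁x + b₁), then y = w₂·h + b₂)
y = -1

Layer 1 pre-activation: z₁ = [-1, 0]
After ReLU: h = [0, 0]
Layer 2 output: y = -1×0 + 1×0 + -1 = -1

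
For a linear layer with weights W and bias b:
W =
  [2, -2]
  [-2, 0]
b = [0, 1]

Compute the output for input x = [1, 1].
y = [0, -1]

Wx = [2×1 + -2×1, -2×1 + 0×1]
   = [0, -2]
y = Wx + b = [0 + 0, -2 + 1] = [0, -1]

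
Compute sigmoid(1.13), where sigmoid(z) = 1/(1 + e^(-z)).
0.7558

sigmoid(1.13) = 1/(1 + e^(-1.13)) = 1/(1 + 0.323) = 0.7558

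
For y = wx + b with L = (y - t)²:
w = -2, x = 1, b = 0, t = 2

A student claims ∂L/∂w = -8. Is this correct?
Correct

y = (-2)(1) + 0 = -2
∂L/∂y = 2(y - t) = 2(-2 - 2) = -8
∂y/∂w = x = 1
∂L/∂w = -8 × 1 = -8

Claimed value: -8
Correct: The correct gradient is -8.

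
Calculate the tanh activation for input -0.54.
-0.493

tanh(-0.54) = (e^(-0.54) - e^(0.54))/(e^(-0.54) + e^(0.54)) = -0.493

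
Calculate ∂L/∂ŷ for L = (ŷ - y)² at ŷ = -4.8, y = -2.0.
∂L/∂ŷ = -5.6

∂L/∂ŷ = 2(ŷ - y) = 2(-4.8 - -2.0) = 2(-2.8) = -5.6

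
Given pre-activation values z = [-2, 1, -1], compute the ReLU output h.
h = [0, 1, 0]

ReLU applied element-wise: max(0,-2)=0, max(0,1)=1, max(0,-1)=0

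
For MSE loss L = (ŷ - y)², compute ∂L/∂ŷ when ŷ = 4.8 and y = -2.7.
∂L/∂ŷ = 15.0

∂L/∂ŷ = 2(ŷ - y) = 2(4.8 - -2.7) = 2(7.5) = 15.0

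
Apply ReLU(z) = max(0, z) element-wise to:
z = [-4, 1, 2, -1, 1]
h = [0, 1, 2, 0, 1]

ReLU applied element-wise: max(0,-4)=0, max(0,1)=1, max(0,2)=2, max(0,-1)=0, max(0,1)=1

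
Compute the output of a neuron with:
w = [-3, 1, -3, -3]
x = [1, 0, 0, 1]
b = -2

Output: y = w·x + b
y = -8

y = (-3)(1) + (1)(0) + (-3)(0) + (-3)(1) + -2 = -8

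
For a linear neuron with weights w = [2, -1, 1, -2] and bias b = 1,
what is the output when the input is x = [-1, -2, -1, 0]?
y = 0

y = (2)(-1) + (-1)(-2) + (1)(-1) + (-2)(0) + 1 = 0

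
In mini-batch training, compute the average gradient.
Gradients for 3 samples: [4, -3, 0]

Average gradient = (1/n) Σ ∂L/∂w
Average gradient = 0.3333

Average = (1/3)(4 + -3 + 0) = 1/3 = 0.3333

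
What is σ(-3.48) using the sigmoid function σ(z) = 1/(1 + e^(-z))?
0.02989

sigmoid(-3.48) = 1/(1 + e^(3.48)) = 1/(1 + 32.46) = 0.02989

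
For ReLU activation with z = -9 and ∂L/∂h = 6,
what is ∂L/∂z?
∂L/∂z = 0

h = ReLU(-9) = 0
Since z < 0: ∂h/∂z = 0
∂L/∂z = ∂L/∂h · ∂h/∂z = 6 × 0 = 0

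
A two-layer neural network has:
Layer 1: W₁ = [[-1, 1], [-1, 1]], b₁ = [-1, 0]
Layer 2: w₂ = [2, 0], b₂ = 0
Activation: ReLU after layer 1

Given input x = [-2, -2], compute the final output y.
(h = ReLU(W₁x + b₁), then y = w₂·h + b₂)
y = 0

Layer 1 pre-activation: z₁ = [-1, 0]
After ReLU: h = [0, 0]
Layer 2 output: y = 2×0 + 0×0 + 0 = 0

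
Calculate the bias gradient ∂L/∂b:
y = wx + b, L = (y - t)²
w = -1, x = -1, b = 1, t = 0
∂L/∂b = 4

y = wx + b = (-1)(-1) + 1 = 2
∂L/∂y = 2(y - t) = 2(2 - 0) = 4
∂y/∂b = 1
∂L/∂b = ∂L/∂y · ∂y/∂b = 4 × 1 = 4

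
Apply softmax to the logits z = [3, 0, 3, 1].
p = [0.4576, 0.0228, 0.4576, 0.0619]

exp(z) = [20.09, 1, 20.09, 2.718]
Sum = 43.89
p = [0.4576, 0.0228, 0.4576, 0.0619]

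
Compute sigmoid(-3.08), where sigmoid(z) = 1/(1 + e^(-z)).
0.04394

sigmoid(-3.08) = 1/(1 + e^(3.08)) = 1/(1 + 21.76) = 0.04394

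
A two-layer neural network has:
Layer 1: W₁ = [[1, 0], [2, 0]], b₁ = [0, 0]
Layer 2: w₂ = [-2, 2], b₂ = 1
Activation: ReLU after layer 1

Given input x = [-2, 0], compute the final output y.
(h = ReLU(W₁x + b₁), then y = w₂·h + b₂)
y = 1

Layer 1 pre-activation: z₁ = [-2, -4]
After ReLU: h = [0, 0]
Layer 2 output: y = -2×0 + 2×0 + 1 = 1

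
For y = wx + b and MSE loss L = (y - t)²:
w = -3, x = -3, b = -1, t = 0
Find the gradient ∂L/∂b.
∂L/∂b = 16

y = wx + b = (-3)(-3) + -1 = 8
∂L/∂y = 2(y - t) = 2(8 - 0) = 16
∂y/∂b = 1
∂L/∂b = ∂L/∂y · ∂y/∂b = 16 × 1 = 16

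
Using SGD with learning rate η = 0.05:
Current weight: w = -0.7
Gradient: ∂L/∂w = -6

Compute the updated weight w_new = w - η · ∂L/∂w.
w_new = -0.4

w_new = w - η·∂L/∂w = -0.7 - 0.05×(-6) = -0.7 - (-0.3) = -0.4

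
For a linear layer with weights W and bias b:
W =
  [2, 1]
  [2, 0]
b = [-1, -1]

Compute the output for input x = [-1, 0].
y = [-3, -3]

Wx = [2×-1 + 1×0, 2×-1 + 0×0]
   = [-2, -2]
y = Wx + b = [-2 + -1, -2 + -1] = [-3, -3]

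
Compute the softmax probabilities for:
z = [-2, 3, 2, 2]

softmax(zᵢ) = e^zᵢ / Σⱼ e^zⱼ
p = [0.0039, 0.5739, 0.2111, 0.2111]

exp(z) = [0.1353, 20.09, 7.389, 7.389]
Sum = 35
p = [0.0039, 0.5739, 0.2111, 0.2111]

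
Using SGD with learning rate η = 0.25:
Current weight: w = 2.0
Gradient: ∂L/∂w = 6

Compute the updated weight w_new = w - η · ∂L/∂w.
w_new = 0.5

w_new = w - η·∂L/∂w = 2.0 - 0.25×(6) = 2.0 - (1.5) = 0.5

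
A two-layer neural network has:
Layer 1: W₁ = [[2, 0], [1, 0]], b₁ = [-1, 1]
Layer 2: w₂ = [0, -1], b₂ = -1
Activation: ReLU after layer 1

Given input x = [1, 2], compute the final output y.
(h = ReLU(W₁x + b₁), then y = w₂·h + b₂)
y = -3

Layer 1 pre-activation: z₁ = [1, 2]
After ReLU: h = [1, 2]
Layer 2 output: y = 0×1 + -1×2 + -1 = -3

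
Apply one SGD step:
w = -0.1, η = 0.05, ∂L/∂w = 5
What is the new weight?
w_new = -0.35

w_new = w - η·∂L/∂w = -0.1 - 0.05×(5) = -0.1 - (0.25) = -0.35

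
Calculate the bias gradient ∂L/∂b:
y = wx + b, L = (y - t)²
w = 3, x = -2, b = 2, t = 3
∂L/∂b = -14

y = wx + b = (3)(-2) + 2 = -4
∂L/∂y = 2(y - t) = 2(-4 - 3) = -14
∂y/∂b = 1
∂L/∂b = ∂L/∂y · ∂y/∂b = -14 × 1 = -14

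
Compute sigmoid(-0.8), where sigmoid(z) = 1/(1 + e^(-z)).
0.31

sigmoid(-0.8) = 1/(1 + e^(0.8)) = 1/(1 + 2.226) = 0.31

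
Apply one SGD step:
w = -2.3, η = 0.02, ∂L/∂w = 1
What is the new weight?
w_new = -2.32

w_new = w - η·∂L/∂w = -2.3 - 0.02×(1) = -2.3 - (0.02) = -2.32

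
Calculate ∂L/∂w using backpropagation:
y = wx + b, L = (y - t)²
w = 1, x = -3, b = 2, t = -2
∂L/∂w = -6

y = wx + b = (1)(-3) + 2 = -1
∂L/∂y = 2(y - t) = 2(-1 - -2) = 2
∂y/∂w = x = -3
∂L/∂w = ∂L/∂y · ∂y/∂w = 2 × -3 = -6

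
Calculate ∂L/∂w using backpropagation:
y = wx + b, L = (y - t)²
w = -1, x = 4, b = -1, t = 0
∂L/∂w = -40

y = wx + b = (-1)(4) + -1 = -5
∂L/∂y = 2(y - t) = 2(-5 - 0) = -10
∂y/∂w = x = 4
∂L/∂w = ∂L/∂y · ∂y/∂w = -10 × 4 = -40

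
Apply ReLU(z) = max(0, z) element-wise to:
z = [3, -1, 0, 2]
h = [3, 0, 0, 2]

ReLU applied element-wise: max(0,3)=3, max(0,-1)=0, max(0,0)=0, max(0,2)=2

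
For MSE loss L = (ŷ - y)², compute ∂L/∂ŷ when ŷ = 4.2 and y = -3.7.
∂L/∂ŷ = 15.8

∂L/∂ŷ = 2(ŷ - y) = 2(4.2 - -3.7) = 2(7.9) = 15.8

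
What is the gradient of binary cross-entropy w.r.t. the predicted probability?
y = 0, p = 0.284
∂L/∂p = 1.397

∂L/∂p = -y/p + (1-y)/(1-p) = 0 + 1/0.716 = 1.397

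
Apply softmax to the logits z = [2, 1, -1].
p = [0.7054, 0.2595, 0.0351]

exp(z) = [7.389, 2.718, 0.3679]
Sum = 10.48
p = [0.7054, 0.2595, 0.0351]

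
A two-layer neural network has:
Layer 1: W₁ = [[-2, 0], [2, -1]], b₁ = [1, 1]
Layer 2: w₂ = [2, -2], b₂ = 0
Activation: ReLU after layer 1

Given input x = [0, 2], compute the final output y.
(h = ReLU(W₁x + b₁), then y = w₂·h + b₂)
y = 2

Layer 1 pre-activation: z₁ = [1, -1]
After ReLU: h = [1, 0]
Layer 2 output: y = 2×1 + -2×0 + 0 = 2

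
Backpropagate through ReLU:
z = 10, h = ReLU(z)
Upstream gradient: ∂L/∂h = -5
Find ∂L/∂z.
∂L/∂z = -5

h = ReLU(10) = 10
Since z > 0: ∂h/∂z = 1
∂L/∂z = ∂L/∂h · ∂h/∂z = -5 × 1 = -5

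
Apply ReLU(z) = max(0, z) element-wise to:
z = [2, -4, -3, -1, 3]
h = [2, 0, 0, 0, 3]

ReLU applied element-wise: max(0,2)=2, max(0,-4)=0, max(0,-3)=0, max(0,-1)=0, max(0,3)=3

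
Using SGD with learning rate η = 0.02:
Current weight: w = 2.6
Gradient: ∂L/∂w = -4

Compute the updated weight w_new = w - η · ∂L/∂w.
w_new = 2.68

w_new = w - η·∂L/∂w = 2.6 - 0.02×(-4) = 2.6 - (-0.08) = 2.68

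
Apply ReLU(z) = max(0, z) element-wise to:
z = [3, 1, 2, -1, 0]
h = [3, 1, 2, 0, 0]

ReLU applied element-wise: max(0,3)=3, max(0,1)=1, max(0,2)=2, max(0,-1)=0, max(0,0)=0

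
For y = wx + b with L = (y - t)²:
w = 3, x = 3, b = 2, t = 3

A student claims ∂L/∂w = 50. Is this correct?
Incorrect

y = (3)(3) + 2 = 11
∂L/∂y = 2(y - t) = 2(11 - 3) = 16
∂y/∂w = x = 3
∂L/∂w = 16 × 3 = 48

Claimed value: 50
Incorrect: The correct gradient is 48.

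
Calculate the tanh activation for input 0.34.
0.3275

tanh(0.34) = (e^(0.34) - e^(-0.34))/(e^(0.34) + e^(-0.34)) = 0.3275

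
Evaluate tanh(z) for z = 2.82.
0.9929

tanh(2.82) = (e^(2.82) - e^(-2.82))/(e^(2.82) + e^(-2.82)) = 0.9929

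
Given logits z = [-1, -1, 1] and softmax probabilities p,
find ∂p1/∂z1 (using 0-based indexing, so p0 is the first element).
∂p1/∂z1 = 0.09516

p = softmax(z) = [0.1065, 0.1065, 0.787]
p1 = 0.1065

∂p1/∂z1 = p1(1 - p1) = 0.1065 × (1 - 0.1065) = 0.09516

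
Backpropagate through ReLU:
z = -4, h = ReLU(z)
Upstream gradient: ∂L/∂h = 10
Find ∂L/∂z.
∂L/∂z = 0

h = ReLU(-4) = 0
Since z < 0: ∂h/∂z = 0
∂L/∂z = ∂L/∂h · ∂h/∂z = 10 × 0 = 0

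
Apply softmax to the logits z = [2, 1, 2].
p = [0.4223, 0.1554, 0.4223]

exp(z) = [7.389, 2.718, 7.389]
Sum = 17.5
p = [0.4223, 0.1554, 0.4223]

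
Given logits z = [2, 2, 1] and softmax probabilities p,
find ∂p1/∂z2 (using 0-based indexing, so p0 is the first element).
∂p1/∂z2 = -0.06561

p = softmax(z) = [0.4223, 0.4223, 0.1554]
p1 = 0.4223, p2 = 0.1554

∂p1/∂z2 = -p1 × p2 = -0.4223 × 0.1554 = -0.06561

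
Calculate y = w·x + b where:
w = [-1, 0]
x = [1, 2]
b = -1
y = -2

y = (-1)(1) + (0)(2) + -1 = -2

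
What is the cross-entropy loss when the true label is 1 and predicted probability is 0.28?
L = 1.273

L = -1·log(0.28) - 0·log(0.72) = -log(0.28) = 1.273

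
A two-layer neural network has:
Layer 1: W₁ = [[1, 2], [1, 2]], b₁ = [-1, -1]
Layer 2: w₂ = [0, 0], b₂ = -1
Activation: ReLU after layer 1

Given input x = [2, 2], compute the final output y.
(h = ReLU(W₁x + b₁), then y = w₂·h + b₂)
y = -1

Layer 1 pre-activation: z₁ = [5, 5]
After ReLU: h = [5, 5]
Layer 2 output: y = 0×5 + 0×5 + -1 = -1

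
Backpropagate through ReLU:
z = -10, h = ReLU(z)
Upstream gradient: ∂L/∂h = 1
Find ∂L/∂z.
∂L/∂z = 0

h = ReLU(-10) = 0
Since z < 0: ∂h/∂z = 0
∂L/∂z = ∂L/∂h · ∂h/∂z = 1 × 0 = 0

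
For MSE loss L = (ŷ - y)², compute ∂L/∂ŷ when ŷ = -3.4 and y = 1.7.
∂L/∂ŷ = -10.2

∂L/∂ŷ = 2(ŷ - y) = 2(-3.4 - 1.7) = 2(-5.1) = -10.2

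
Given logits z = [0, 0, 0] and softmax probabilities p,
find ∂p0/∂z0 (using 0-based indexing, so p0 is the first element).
∂p0/∂z0 = 0.2222

p = softmax(z) = [0.3333, 0.3333, 0.3333]
p0 = 0.3333

∂p0/∂z0 = p0(1 - p0) = 0.3333 × (1 - 0.3333) = 0.2222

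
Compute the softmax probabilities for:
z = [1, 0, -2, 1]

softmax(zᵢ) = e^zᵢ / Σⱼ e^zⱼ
p = [0.4136, 0.1522, 0.0206, 0.4136]

exp(z) = [2.718, 1, 0.1353, 2.718]
Sum = 6.572
p = [0.4136, 0.1522, 0.0206, 0.4136]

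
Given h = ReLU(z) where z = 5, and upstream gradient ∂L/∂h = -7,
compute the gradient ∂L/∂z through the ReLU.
∂L/∂z = -7

h = ReLU(5) = 5
Since z > 0: ∂h/∂z = 1
∂L/∂z = ∂L/∂h · ∂h/∂z = -7 × 1 = -7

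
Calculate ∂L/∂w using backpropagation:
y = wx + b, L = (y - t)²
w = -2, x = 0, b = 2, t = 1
∂L/∂w = 0

y = wx + b = (-2)(0) + 2 = 2
∂L/∂y = 2(y - t) = 2(2 - 1) = 2
∂y/∂w = x = 0
∂L/∂w = ∂L/∂y · ∂y/∂w = 2 × 0 = 0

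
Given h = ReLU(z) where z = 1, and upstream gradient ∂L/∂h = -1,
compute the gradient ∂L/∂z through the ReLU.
∂L/∂z = -1

h = ReLU(1) = 1
Since z > 0: ∂h/∂z = 1
∂L/∂z = ∂L/∂h · ∂h/∂z = -1 × 1 = -1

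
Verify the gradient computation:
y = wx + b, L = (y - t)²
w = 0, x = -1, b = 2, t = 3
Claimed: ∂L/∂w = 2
Correct

y = (0)(-1) + 2 = 2
∂L/∂y = 2(y - t) = 2(2 - 3) = -2
∂y/∂w = x = -1
∂L/∂w = -2 × -1 = 2

Claimed value: 2
Correct: The correct gradient is 2.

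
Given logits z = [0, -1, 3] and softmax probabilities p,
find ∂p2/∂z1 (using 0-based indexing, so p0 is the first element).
∂p2/∂z1 = -0.01605

p = softmax(z) = [0.04661, 0.01715, 0.9362]
p2 = 0.9362, p1 = 0.01715

∂p2/∂z1 = -p2 × p1 = -0.9362 × 0.01715 = -0.01605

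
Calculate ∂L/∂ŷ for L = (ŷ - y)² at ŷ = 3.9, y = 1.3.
∂L/∂ŷ = 5.2

∂L/∂ŷ = 2(ŷ - y) = 2(3.9 - 1.3) = 2(2.6) = 5.2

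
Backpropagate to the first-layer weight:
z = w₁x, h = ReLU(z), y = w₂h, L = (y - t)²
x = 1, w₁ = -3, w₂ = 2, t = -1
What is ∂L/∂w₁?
∂L/∂w₁ = 0

Forward pass:
z = w₁x = -3×1 = -3
h = ReLU(-3) = 0
y = w₂h = 2×0 = 0

Backward pass:
∂L/∂y = 2(y - t) = 2(0 - -1) = 2
∂y/∂h = w₂ = 2
∂h/∂z = 0 (ReLU derivative)
∂z/∂w₁ = x = 1

∂L/∂w₁ = 2 × 2 × 0 × 1 = 0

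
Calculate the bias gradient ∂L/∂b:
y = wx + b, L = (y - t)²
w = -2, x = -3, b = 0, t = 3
∂L/∂b = 6

y = wx + b = (-2)(-3) + 0 = 6
∂L/∂y = 2(y - t) = 2(6 - 3) = 6
∂y/∂b = 1
∂L/∂b = ∂L/∂y · ∂y/∂b = 6 × 1 = 6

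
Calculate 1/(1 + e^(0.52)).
0.3729

sigmoid(-0.52) = 1/(1 + e^(0.52)) = 1/(1 + 1.682) = 0.3729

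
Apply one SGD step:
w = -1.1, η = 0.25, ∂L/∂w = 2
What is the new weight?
w_new = -1.6

w_new = w - η·∂L/∂w = -1.1 - 0.25×(2) = -1.1 - (0.5) = -1.6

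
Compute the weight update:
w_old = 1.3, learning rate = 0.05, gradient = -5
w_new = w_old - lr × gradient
w_new = 1.55

w_new = w - η·∂L/∂w = 1.3 - 0.05×(-5) = 1.3 - (-0.25) = 1.55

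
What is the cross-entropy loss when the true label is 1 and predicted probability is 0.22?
L = 1.514

L = -1·log(0.22) - 0·log(0.78) = -log(0.22) = 1.514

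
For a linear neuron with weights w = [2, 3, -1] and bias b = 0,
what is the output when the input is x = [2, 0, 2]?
y = 2

y = (2)(2) + (3)(0) + (-1)(2) + 0 = 2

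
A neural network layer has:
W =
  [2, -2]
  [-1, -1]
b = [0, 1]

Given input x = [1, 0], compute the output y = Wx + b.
y = [2, 0]

Wx = [2×1 + -2×0, -1×1 + -1×0]
   = [2, -1]
y = Wx + b = [2 + 0, -1 + 1] = [2, 0]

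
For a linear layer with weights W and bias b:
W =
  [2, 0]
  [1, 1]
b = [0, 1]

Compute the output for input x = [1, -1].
y = [2, 1]

Wx = [2×1 + 0×-1, 1×1 + 1×-1]
   = [2, 0]
y = Wx + b = [2 + 0, 0 + 1] = [2, 1]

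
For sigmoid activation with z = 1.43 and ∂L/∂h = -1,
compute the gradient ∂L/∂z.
∂L/∂z = -0.1558

σ(1.43) = 0.8069
σ'(1.43) = σ(1.43)(1 - σ(1.43)) = 0.8069 × 0.1931 = 0.1558
∂L/∂z = ∂L/∂h · σ'(z) = -1 × 0.1558 = -0.1558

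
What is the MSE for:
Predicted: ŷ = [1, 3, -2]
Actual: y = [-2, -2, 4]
MSE = 23.33

MSE = (1/3)((1--2)² + (3--2)² + (-2-4)²) = (1/3)(9 + 25 + 36) = 23.33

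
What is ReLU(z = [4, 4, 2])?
h = [4, 4, 2]

ReLU applied element-wise: max(0,4)=4, max(0,4)=4, max(0,2)=2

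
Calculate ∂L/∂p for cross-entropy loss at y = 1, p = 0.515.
∂L/∂p = -1.942

∂L/∂p = -y/p + (1-y)/(1-p) = -1/0.515 + 0 = -1.942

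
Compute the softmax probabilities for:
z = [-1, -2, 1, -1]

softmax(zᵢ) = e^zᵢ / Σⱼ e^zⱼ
p = [0.1025, 0.0377, 0.7573, 0.1025]

exp(z) = [0.3679, 0.1353, 2.718, 0.3679]
Sum = 3.589
p = [0.1025, 0.0377, 0.7573, 0.1025]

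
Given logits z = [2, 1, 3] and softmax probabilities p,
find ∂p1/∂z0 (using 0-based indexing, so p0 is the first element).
∂p1/∂z0 = -0.02203

p = softmax(z) = [0.2447, 0.09003, 0.6652]
p1 = 0.09003, p0 = 0.2447

∂p1/∂z0 = -p1 × p0 = -0.09003 × 0.2447 = -0.02203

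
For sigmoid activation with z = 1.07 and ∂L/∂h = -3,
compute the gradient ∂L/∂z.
∂L/∂z = -0.5705

σ(1.07) = 0.7446
σ'(1.07) = σ(1.07)(1 - σ(1.07)) = 0.7446 × 0.2554 = 0.1902
∂L/∂z = ∂L/∂h · σ'(z) = -3 × 0.1902 = -0.5705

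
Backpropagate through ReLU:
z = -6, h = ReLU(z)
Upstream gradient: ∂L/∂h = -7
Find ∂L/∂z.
∂L/∂z = 0

h = ReLU(-6) = 0
Since z < 0: ∂h/∂z = 0
∂L/∂z = ∂L/∂h · ∂h/∂z = -7 × 0 = 0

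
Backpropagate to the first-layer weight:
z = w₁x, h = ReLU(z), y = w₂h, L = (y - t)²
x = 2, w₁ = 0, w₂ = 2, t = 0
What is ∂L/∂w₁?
∂L/∂w₁ = 0

Forward pass:
z = w₁x = 0×2 = 0
h = ReLU(0) = 0
y = w₂h = 2×0 = 0

Backward pass:
∂L/∂y = 2(y - t) = 2(0 - 0) = 0
∂y/∂h = w₂ = 2
∂h/∂z = 0 (ReLU derivative)
∂z/∂w₁ = x = 2

∂L/∂w₁ = 0 × 2 × 0 × 2 = 0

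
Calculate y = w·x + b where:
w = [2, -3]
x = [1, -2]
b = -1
y = 7

y = (2)(1) + (-3)(-2) + -1 = 7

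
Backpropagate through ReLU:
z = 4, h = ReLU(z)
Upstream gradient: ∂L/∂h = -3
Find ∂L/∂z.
∂L/∂z = -3

h = ReLU(4) = 4
Since z > 0: ∂h/∂z = 1
∂L/∂z = ∂L/∂h · ∂h/∂z = -3 × 1 = -3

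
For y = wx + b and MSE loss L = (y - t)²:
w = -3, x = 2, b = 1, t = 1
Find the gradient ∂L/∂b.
∂L/∂b = -12

y = wx + b = (-3)(2) + 1 = -5
∂L/∂y = 2(y - t) = 2(-5 - 1) = -12
∂y/∂b = 1
∂L/∂b = ∂L/∂y · ∂y/∂b = -12 × 1 = -12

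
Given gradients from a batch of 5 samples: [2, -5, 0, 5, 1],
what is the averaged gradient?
Average gradient = 0.6

Average = (1/5)(2 + -5 + 0 + 5 + 1) = 3/5 = 0.6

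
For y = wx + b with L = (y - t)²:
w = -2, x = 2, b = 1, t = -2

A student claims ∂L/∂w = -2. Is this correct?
Incorrect

y = (-2)(2) + 1 = -3
∂L/∂y = 2(y - t) = 2(-3 - -2) = -2
∂y/∂w = x = 2
∂L/∂w = -2 × 2 = -4

Claimed value: -2
Incorrect: The correct gradient is -4.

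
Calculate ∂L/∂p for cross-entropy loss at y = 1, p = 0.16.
∂L/∂p = -6.25

∂L/∂p = -y/p + (1-y)/(1-p) = -1/0.16 + 0 = -6.25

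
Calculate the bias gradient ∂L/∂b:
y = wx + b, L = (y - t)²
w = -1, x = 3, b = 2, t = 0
∂L/∂b = -2

y = wx + b = (-1)(3) + 2 = -1
∂L/∂y = 2(y - t) = 2(-1 - 0) = -2
∂y/∂b = 1
∂L/∂b = ∂L/∂y · ∂y/∂b = -2 × 1 = -2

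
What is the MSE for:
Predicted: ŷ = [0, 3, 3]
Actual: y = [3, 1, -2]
MSE = 12.67

MSE = (1/3)((0-3)² + (3-1)² + (3--2)²) = (1/3)(9 + 4 + 25) = 12.67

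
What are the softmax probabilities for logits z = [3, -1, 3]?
p = [0.4955, 0.0091, 0.4955]

exp(z) = [20.09, 0.3679, 20.09]
Sum = 40.54
p = [0.4955, 0.0091, 0.4955]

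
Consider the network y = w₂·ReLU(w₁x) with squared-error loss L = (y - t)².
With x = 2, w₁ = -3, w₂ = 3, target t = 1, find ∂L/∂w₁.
∂L/∂w₁ = 0

Forward pass:
z = w₁x = -3×2 = -6
h = ReLU(-6) = 0
y = w₂h = 3×0 = 0

Backward pass:
∂L/∂y = 2(y - t) = 2(0 - 1) = -2
∂y/∂h = w₂ = 3
∂h/∂z = 0 (ReLU derivative)
∂z/∂w₁ = x = 2

∂L/∂w₁ = -2 × 3 × 0 × 2 = 0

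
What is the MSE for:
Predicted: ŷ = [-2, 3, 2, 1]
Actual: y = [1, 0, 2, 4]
MSE = 6.75

MSE = (1/4)((-2-1)² + (3-0)² + (2-2)² + (1-4)²) = (1/4)(9 + 9 + 0 + 9) = 6.75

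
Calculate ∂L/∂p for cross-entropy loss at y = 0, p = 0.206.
∂L/∂p = 1.259

∂L/∂p = -y/p + (1-y)/(1-p) = 0 + 1/0.794 = 1.259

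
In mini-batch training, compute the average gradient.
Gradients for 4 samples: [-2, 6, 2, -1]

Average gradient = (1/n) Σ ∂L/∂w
Average gradient = 1.25

Average = (1/4)(-2 + 6 + 2 + -1) = 5/4 = 1.25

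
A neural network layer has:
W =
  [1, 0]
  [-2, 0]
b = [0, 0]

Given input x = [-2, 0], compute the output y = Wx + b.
y = [-2, 4]

Wx = [1×-2 + 0×0, -2×-2 + 0×0]
   = [-2, 4]
y = Wx + b = [-2 + 0, 4 + 0] = [-2, 4]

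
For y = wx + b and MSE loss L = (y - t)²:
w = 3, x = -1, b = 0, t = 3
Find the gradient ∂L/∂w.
∂L/∂w = 12

y = wx + b = (3)(-1) + 0 = -3
∂L/∂y = 2(y - t) = 2(-3 - 3) = -12
∂y/∂w = x = -1
∂L/∂w = ∂L/∂y · ∂y/∂w = -12 × -1 = 12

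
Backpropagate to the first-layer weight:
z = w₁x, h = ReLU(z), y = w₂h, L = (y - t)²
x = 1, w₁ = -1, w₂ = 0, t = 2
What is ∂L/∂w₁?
∂L/∂w₁ = 0

Forward pass:
z = w₁x = -1×1 = -1
h = ReLU(-1) = 0
y = w₂h = 0×0 = 0

Backward pass:
∂L/∂y = 2(y - t) = 2(0 - 2) = -4
∂y/∂h = w₂ = 0
∂h/∂z = 0 (ReLU derivative)
∂z/∂w₁ = x = 1

∂L/∂w₁ = -4 × 0 × 0 × 1 = 0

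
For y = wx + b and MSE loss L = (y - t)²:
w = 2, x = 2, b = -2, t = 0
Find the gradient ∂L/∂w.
∂L/∂w = 8

y = wx + b = (2)(2) + -2 = 2
∂L/∂y = 2(y - t) = 2(2 - 0) = 4
∂y/∂w = x = 2
∂L/∂w = ∂L/∂y · ∂y/∂w = 4 × 2 = 8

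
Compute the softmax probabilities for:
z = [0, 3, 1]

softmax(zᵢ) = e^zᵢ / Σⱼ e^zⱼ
p = [0.042, 0.8438, 0.1142]

exp(z) = [1, 20.09, 2.718]
Sum = 23.8
p = [0.042, 0.8438, 0.1142]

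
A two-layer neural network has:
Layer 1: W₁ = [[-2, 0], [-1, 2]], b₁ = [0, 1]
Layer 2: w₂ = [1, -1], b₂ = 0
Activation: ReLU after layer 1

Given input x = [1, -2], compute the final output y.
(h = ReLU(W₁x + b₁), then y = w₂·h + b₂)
y = 0

Layer 1 pre-activation: z₁ = [-2, -4]
After ReLU: h = [0, 0]
Layer 2 output: y = 1×0 + -1×0 + 0 = 0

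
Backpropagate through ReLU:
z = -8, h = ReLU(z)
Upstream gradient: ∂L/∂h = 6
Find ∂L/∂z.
∂L/∂z = 0

h = ReLU(-8) = 0
Since z < 0: ∂h/∂z = 0
∂L/∂z = ∂L/∂h · ∂h/∂z = 6 × 0 = 0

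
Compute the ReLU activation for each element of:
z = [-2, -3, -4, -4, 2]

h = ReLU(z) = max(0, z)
h = [0, 0, 0, 0, 2]

ReLU applied element-wise: max(0,-2)=0, max(0,-3)=0, max(0,-4)=0, max(0,-4)=0, max(0,2)=2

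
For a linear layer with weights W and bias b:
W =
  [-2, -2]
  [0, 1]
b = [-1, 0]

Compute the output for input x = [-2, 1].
y = [1, 1]

Wx = [-2×-2 + -2×1, 0×-2 + 1×1]
   = [2, 1]
y = Wx + b = [2 + -1, 1 + 0] = [1, 1]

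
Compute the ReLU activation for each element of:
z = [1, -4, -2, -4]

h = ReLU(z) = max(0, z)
h = [1, 0, 0, 0]

ReLU applied element-wise: max(0,1)=1, max(0,-4)=0, max(0,-2)=0, max(0,-4)=0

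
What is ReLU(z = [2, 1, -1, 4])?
h = [2, 1, 0, 4]

ReLU applied element-wise: max(0,2)=2, max(0,1)=1, max(0,-1)=0, max(0,4)=4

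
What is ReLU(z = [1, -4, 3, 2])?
h = [1, 0, 3, 2]

ReLU applied element-wise: max(0,1)=1, max(0,-4)=0, max(0,3)=3, max(0,2)=2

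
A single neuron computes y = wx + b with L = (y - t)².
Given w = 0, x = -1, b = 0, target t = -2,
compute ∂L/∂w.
∂L/∂w = -4

y = wx + b = (0)(-1) + 0 = 0
∂L/∂y = 2(y - t) = 2(0 - -2) = 4
∂y/∂w = x = -1
∂L/∂w = ∂L/∂y · ∂y/∂w = 4 × -1 = -4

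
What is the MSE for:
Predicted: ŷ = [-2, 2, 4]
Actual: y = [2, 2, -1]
MSE = 13.67

MSE = (1/3)((-2-2)² + (2-2)² + (4--1)²) = (1/3)(16 + 0 + 25) = 13.67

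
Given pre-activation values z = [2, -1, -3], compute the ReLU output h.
h = [2, 0, 0]

ReLU applied element-wise: max(0,2)=2, max(0,-1)=0, max(0,-3)=0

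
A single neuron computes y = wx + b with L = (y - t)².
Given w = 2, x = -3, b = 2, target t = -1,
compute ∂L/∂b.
∂L/∂b = -6

y = wx + b = (2)(-3) + 2 = -4
∂L/∂y = 2(y - t) = 2(-4 - -1) = -6
∂y/∂b = 1
∂L/∂b = ∂L/∂y · ∂y/∂b = -6 × 1 = -6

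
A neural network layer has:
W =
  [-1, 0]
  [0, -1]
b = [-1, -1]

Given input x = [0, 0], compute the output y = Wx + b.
y = [-1, -1]

Wx = [-1×0 + 0×0, 0×0 + -1×0]
   = [0, 0]
y = Wx + b = [0 + -1, 0 + -1] = [-1, -1]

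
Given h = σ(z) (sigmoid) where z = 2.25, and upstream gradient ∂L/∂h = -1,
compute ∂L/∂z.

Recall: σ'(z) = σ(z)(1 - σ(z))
∂L/∂z = -0.08626

σ(2.25) = 0.9047
σ'(2.25) = σ(2.25)(1 - σ(2.25)) = 0.9047 × 0.09535 = 0.08626
∂L/∂z = ∂L/∂h · σ'(z) = -1 × 0.08626 = -0.08626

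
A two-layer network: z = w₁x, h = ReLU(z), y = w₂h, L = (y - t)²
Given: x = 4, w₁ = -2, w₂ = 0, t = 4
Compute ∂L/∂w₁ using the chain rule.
∂L/∂w₁ = 0

Forward pass:
z = w₁x = -2×4 = -8
h = ReLU(-8) = 0
y = w₂h = 0×0 = 0

Backward pass:
∂L/∂y = 2(y - t) = 2(0 - 4) = -8
∂y/∂h = w₂ = 0
∂h/∂z = 0 (ReLU derivative)
∂z/∂w₁ = x = 4

∂L/∂w₁ = -8 × 0 × 0 × 4 = 0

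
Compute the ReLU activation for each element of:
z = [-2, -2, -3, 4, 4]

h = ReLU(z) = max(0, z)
h = [0, 0, 0, 4, 4]

ReLU applied element-wise: max(0,-2)=0, max(0,-2)=0, max(0,-3)=0, max(0,4)=4, max(0,4)=4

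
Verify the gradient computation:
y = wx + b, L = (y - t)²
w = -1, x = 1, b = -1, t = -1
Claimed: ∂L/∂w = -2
Correct

y = (-1)(1) + -1 = -2
∂L/∂y = 2(y - t) = 2(-2 - -1) = -2
∂y/∂w = x = 1
∂L/∂w = -2 × 1 = -2

Claimed value: -2
Correct: The correct gradient is -2.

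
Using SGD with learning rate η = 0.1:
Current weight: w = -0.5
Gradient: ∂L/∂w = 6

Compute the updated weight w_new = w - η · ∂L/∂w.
w_new = -1.1

w_new = w - η·∂L/∂w = -0.5 - 0.1×(6) = -0.5 - (0.6) = -1.1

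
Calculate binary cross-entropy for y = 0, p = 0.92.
L = 2.526

L = -0·log(0.92) - 1·log(0.08) = -log(0.08) = 2.526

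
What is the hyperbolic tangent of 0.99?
0.7574

tanh(0.99) = (e^(0.99) - e^(-0.99))/(e^(0.99) + e^(-0.99)) = 0.7574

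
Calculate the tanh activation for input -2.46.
-0.9855

tanh(-2.46) = (e^(-2.46) - e^(2.46))/(e^(-2.46) + e^(2.46)) = -0.9855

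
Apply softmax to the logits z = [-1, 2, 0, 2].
p = [0.0228, 0.4576, 0.0619, 0.4576]

exp(z) = [0.3679, 7.389, 1, 7.389]
Sum = 16.15
p = [0.0228, 0.4576, 0.0619, 0.4576]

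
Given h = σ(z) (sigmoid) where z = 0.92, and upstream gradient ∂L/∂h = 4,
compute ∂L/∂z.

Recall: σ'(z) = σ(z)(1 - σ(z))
∂L/∂z = 0.815

σ(0.92) = 0.715
σ'(0.92) = σ(0.92)(1 - σ(0.92)) = 0.715 × 0.285 = 0.2038
∂L/∂z = ∂L/∂h · σ'(z) = 4 × 0.2038 = 0.815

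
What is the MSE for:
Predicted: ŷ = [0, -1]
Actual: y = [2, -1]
MSE = 2

MSE = (1/2)((0-2)² + (-1--1)²) = (1/2)(4 + 0) = 2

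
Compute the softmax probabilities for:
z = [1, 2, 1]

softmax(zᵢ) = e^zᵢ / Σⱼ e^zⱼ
p = [0.2119, 0.5761, 0.2119]

exp(z) = [2.718, 7.389, 2.718]
Sum = 12.83
p = [0.2119, 0.5761, 0.2119]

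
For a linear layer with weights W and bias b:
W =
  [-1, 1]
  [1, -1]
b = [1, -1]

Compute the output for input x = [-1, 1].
y = [3, -3]

Wx = [-1×-1 + 1×1, 1×-1 + -1×1]
   = [2, -2]
y = Wx + b = [2 + 1, -2 + -1] = [3, -3]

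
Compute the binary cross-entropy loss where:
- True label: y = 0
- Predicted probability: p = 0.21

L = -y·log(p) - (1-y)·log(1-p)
L = 0.2357

L = -0·log(0.21) - 1·log(0.79) = -log(0.79) = 0.2357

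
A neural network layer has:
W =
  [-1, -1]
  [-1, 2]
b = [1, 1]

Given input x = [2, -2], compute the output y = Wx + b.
y = [1, -5]

Wx = [-1×2 + -1×-2, -1×2 + 2×-2]
   = [0, -6]
y = Wx + b = [0 + 1, -6 + 1] = [1, -5]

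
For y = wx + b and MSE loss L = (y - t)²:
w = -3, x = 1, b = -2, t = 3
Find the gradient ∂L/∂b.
∂L/∂b = -16

y = wx + b = (-3)(1) + -2 = -5
∂L/∂y = 2(y - t) = 2(-5 - 3) = -16
∂y/∂b = 1
∂L/∂b = ∂L/∂y · ∂y/∂b = -16 × 1 = -16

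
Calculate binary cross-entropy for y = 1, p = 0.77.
L = 0.2614

L = -1·log(0.77) - 0·log(0.23) = -log(0.77) = 0.2614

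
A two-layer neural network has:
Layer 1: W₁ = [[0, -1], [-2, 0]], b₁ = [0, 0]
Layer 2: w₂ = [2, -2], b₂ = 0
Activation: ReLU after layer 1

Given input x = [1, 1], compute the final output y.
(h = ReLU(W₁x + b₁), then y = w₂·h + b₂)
y = 0

Layer 1 pre-activation: z₁ = [-1, -2]
After ReLU: h = [0, 0]
Layer 2 output: y = 2×0 + -2×0 + 0 = 0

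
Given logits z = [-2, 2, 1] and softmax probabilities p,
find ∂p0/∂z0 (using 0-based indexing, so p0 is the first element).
∂p0/∂z0 = 0.01304

p = softmax(z) = [0.01321, 0.7214, 0.2654]
p0 = 0.01321

∂p0/∂z0 = p0(1 - p0) = 0.01321 × (1 - 0.01321) = 0.01304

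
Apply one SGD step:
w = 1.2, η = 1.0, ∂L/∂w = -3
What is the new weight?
w_new = 4.2

w_new = w - η·∂L/∂w = 1.2 - 1.0×(-3) = 1.2 - (-3) = 4.2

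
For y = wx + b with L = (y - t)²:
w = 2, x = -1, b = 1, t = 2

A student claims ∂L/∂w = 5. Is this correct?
Incorrect

y = (2)(-1) + 1 = -1
∂L/∂y = 2(y - t) = 2(-1 - 2) = -6
∂y/∂w = x = -1
∂L/∂w = -6 × -1 = 6

Claimed value: 5
Incorrect: The correct gradient is 6.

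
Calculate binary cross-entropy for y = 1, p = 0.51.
L = 0.6733

L = -1·log(0.51) - 0·log(0.49) = -log(0.51) = 0.6733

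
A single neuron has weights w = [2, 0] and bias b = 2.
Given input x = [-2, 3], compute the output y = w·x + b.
y = -2

y = (2)(-2) + (0)(3) + 2 = -2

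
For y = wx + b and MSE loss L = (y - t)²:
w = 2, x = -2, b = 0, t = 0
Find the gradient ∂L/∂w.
∂L/∂w = 16

y = wx + b = (2)(-2) + 0 = -4
∂L/∂y = 2(y - t) = 2(-4 - 0) = -8
∂y/∂w = x = -2
∂L/∂w = ∂L/∂y · ∂y/∂w = -8 × -2 = 16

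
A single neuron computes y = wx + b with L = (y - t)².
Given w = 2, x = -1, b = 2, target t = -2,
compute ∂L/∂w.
∂L/∂w = -4

y = wx + b = (2)(-1) + 2 = 0
∂L/∂y = 2(y - t) = 2(0 - -2) = 4
∂y/∂w = x = -1
∂L/∂w = ∂L/∂y · ∂y/∂w = 4 × -1 = -4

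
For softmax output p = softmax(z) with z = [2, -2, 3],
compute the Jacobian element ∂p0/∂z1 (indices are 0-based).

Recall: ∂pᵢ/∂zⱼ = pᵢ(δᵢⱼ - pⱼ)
∂p0/∂z1 = -0.001312

p = softmax(z) = [0.2676, 0.004902, 0.7275]
p0 = 0.2676, p1 = 0.004902

∂p0/∂z1 = -p0 × p1 = -0.2676 × 0.004902 = -0.001312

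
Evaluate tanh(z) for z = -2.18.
-0.9748

tanh(-2.18) = (e^(-2.18) - e^(2.18))/(e^(-2.18) + e^(2.18)) = -0.9748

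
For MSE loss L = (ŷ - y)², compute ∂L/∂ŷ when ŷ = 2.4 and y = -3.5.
∂L/∂ŷ = 11.8

∂L/∂ŷ = 2(ŷ - y) = 2(2.4 - -3.5) = 2(5.9) = 11.8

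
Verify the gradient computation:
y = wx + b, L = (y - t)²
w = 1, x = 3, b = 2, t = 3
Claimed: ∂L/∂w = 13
Incorrect

y = (1)(3) + 2 = 5
∂L/∂y = 2(y - t) = 2(5 - 3) = 4
∂y/∂w = x = 3
∂L/∂w = 4 × 3 = 12

Claimed value: 13
Incorrect: The correct gradient is 12.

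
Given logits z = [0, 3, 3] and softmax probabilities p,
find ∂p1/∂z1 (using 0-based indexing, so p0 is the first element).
∂p1/∂z1 = 0.2499

p = softmax(z) = [0.02429, 0.4879, 0.4879]
p1 = 0.4879

∂p1/∂z1 = p1(1 - p1) = 0.4879 × (1 - 0.4879) = 0.2499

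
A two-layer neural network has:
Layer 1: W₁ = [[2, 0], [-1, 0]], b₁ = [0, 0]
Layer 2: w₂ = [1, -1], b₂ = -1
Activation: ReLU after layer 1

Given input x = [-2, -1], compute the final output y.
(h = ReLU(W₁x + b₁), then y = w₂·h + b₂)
y = -3

Layer 1 pre-activation: z₁ = [-4, 2]
After ReLU: h = [0, 2]
Layer 2 output: y = 1×0 + -1×2 + -1 = -3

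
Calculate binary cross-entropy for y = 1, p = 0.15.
L = 1.897

L = -1·log(0.15) - 0·log(0.85) = -log(0.15) = 1.897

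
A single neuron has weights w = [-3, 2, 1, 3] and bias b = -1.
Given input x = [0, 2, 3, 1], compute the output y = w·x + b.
y = 9

y = (-3)(0) + (2)(2) + (1)(3) + (3)(1) + -1 = 9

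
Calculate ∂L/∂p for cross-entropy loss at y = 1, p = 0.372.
∂L/∂p = -2.688

∂L/∂p = -y/p + (1-y)/(1-p) = -1/0.372 + 0 = -2.688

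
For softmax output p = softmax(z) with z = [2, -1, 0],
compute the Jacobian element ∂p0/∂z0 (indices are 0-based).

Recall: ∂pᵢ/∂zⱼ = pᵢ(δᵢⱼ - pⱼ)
∂p0/∂z0 = 0.1318

p = softmax(z) = [0.8438, 0.04201, 0.1142]
p0 = 0.8438

∂p0/∂z0 = p0(1 - p0) = 0.8438 × (1 - 0.8438) = 0.1318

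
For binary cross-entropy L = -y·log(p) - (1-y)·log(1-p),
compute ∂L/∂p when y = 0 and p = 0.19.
∂L/∂p = 1.235

∂L/∂p = -y/p + (1-y)/(1-p) = 0 + 1/0.81 = 1.235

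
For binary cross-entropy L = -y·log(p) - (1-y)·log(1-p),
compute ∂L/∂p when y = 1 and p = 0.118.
∂L/∂p = -8.475

∂L/∂p = -y/p + (1-y)/(1-p) = -1/0.118 + 0 = -8.475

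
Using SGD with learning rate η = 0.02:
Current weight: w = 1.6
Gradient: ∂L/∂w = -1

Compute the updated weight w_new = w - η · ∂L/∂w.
w_new = 1.62

w_new = w - η·∂L/∂w = 1.6 - 0.02×(-1) = 1.6 - (-0.02) = 1.62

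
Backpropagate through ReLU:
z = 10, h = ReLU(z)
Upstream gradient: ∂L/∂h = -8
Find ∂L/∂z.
∂L/∂z = -8

h = ReLU(10) = 10
Since z > 0: ∂h/∂z = 1
∂L/∂z = ∂L/∂h · ∂h/∂z = -8 × 1 = -8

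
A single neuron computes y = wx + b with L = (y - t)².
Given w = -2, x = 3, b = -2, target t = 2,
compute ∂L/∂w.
∂L/∂w = -60

y = wx + b = (-2)(3) + -2 = -8
∂L/∂y = 2(y - t) = 2(-8 - 2) = -20
∂y/∂w = x = 3
∂L/∂w = ∂L/∂y · ∂y/∂w = -20 × 3 = -60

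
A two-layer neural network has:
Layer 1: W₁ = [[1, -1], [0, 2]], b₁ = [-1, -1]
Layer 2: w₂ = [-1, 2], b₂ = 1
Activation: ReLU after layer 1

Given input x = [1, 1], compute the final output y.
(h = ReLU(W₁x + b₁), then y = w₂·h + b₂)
y = 3

Layer 1 pre-activation: z₁ = [-1, 1]
After ReLU: h = [0, 1]
Layer 2 output: y = -1×0 + 2×1 + 1 = 3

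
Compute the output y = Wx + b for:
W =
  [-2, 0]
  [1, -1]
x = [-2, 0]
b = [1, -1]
y = [5, -3]

Wx = [-2×-2 + 0×0, 1×-2 + -1×0]
   = [4, -2]
y = Wx + b = [4 + 1, -2 + -1] = [5, -3]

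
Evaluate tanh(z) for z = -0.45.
-0.4219

tanh(-0.45) = (e^(-0.45) - e^(0.45))/(e^(-0.45) + e^(0.45)) = -0.4219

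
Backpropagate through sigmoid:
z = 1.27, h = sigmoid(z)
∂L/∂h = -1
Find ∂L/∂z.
∂L/∂z = -0.1712

σ(1.27) = 0.7807
σ'(1.27) = σ(1.27)(1 - σ(1.27)) = 0.7807 × 0.2193 = 0.1712
∂L/∂z = ∂L/∂h · σ'(z) = -1 × 0.1712 = -0.1712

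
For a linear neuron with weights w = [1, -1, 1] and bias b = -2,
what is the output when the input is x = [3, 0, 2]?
y = 3

y = (1)(3) + (-1)(0) + (1)(2) + -2 = 3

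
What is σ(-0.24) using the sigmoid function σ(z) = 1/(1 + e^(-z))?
0.4403

sigmoid(-0.24) = 1/(1 + e^(0.24)) = 1/(1 + 1.271) = 0.4403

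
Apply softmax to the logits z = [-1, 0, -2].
p = [0.2447, 0.6652, 0.09]

exp(z) = [0.3679, 1, 0.1353]
Sum = 1.503
p = [0.2447, 0.6652, 0.09]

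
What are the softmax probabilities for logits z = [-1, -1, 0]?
p = [0.2119, 0.2119, 0.5761]

exp(z) = [0.3679, 0.3679, 1]
Sum = 1.736
p = [0.2119, 0.2119, 0.5761]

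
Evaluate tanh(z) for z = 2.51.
0.9869

tanh(2.51) = (e^(2.51) - e^(-2.51))/(e^(2.51) + e^(-2.51)) = 0.9869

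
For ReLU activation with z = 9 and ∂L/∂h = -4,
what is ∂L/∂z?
∂L/∂z = -4

h = ReLU(9) = 9
Since z > 0: ∂h/∂z = 1
∂L/∂z = ∂L/∂h · ∂h/∂z = -4 × 1 = -4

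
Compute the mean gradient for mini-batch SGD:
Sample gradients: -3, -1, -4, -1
Average gradient = -2.25

Average = (1/4)(-3 + -1 + -4 + -1) = -9/4 = -2.25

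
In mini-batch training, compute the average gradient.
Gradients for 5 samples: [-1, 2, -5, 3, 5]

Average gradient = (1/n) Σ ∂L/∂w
Average gradient = 0.8

Average = (1/5)(-1 + 2 + -5 + 3 + 5) = 4/5 = 0.8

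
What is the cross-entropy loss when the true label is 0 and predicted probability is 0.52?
L = 0.734

L = -0·log(0.52) - 1·log(0.48) = -log(0.48) = 0.734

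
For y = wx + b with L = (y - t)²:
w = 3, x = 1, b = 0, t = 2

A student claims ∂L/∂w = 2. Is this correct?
Correct

y = (3)(1) + 0 = 3
∂L/∂y = 2(y - t) = 2(3 - 2) = 2
∂y/∂w = x = 1
∂L/∂w = 2 × 1 = 2

Claimed value: 2
Correct: The correct gradient is 2.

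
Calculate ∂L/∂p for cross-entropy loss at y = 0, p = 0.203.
∂L/∂p = 1.255

∂L/∂p = -y/p + (1-y)/(1-p) = 0 + 1/0.797 = 1.255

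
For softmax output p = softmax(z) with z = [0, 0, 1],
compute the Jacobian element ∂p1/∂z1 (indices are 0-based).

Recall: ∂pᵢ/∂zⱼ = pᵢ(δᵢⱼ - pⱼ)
∂p1/∂z1 = 0.167

p = softmax(z) = [0.2119, 0.2119, 0.5761]
p1 = 0.2119

∂p1/∂z1 = p1(1 - p1) = 0.2119 × (1 - 0.2119) = 0.167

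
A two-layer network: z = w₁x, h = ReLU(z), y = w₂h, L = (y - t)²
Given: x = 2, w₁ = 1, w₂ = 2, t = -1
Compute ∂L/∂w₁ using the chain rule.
∂L/∂w₁ = 40

Forward pass:
z = w₁x = 1×2 = 2
h = ReLU(2) = 2
y = w₂h = 2×2 = 4

Backward pass:
∂L/∂y = 2(y - t) = 2(4 - -1) = 10
∂y/∂h = w₂ = 2
∂h/∂z = 1 (ReLU derivative)
∂z/∂w₁ = x = 2

∂L/∂w₁ = 10 × 2 × 1 × 2 = 40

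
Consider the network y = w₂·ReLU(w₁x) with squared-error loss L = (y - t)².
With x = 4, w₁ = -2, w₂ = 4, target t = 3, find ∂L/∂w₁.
∂L/∂w₁ = 0

Forward pass:
z = w₁x = -2×4 = -8
h = ReLU(-8) = 0
y = w₂h = 4×0 = 0

Backward pass:
∂L/∂y = 2(y - t) = 2(0 - 3) = -6
∂y/∂h = w₂ = 4
∂h/∂z = 0 (ReLU derivative)
∂z/∂w₁ = x = 4

∂L/∂w₁ = -6 × 4 × 0 × 4 = 0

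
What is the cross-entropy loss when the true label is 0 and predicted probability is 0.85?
L = 1.897

L = -0·log(0.85) - 1·log(0.15) = -log(0.15) = 1.897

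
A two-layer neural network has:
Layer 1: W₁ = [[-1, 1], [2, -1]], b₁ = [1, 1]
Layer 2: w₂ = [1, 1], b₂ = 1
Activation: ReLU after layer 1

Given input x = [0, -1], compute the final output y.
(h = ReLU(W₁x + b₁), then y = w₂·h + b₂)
y = 3

Layer 1 pre-activation: z₁ = [0, 2]
After ReLU: h = [0, 2]
Layer 2 output: y = 1×0 + 1×2 + 1 = 3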